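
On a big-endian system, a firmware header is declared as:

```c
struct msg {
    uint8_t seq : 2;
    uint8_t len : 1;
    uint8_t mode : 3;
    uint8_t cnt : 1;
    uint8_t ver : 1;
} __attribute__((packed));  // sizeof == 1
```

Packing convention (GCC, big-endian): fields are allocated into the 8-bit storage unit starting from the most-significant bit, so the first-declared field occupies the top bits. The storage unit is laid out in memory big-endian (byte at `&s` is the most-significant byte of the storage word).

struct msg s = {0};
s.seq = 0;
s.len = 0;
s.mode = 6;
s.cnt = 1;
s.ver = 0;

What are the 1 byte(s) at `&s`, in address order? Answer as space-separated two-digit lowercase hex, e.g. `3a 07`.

1a

[6+:2] seq=0 & 0x3 = 0x0; word=0x00
[5+:1] len=0 & 0x1 = 0x0; word=0x00
[2+:3] mode=6 & 0x7 = 0x6; word=0x18
[1+:1] cnt=1 & 0x1 = 0x1; word=0x1a
[0+:1] ver=0 & 0x1 = 0x0; word=0x1a
word = 0x1a → big-endian bytes:
  [0]=0x1a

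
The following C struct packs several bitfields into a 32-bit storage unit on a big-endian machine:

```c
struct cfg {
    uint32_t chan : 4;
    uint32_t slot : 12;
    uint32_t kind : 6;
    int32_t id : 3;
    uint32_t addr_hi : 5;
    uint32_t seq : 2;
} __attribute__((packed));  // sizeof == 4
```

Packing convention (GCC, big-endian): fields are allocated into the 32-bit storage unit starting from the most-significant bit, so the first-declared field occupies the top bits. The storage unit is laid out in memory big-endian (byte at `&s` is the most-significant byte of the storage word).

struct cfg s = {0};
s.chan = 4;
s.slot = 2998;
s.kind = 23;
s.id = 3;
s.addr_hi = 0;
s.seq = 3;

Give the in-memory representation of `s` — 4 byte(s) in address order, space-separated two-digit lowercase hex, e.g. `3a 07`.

4b b6 5d 83

[28+:4] chan=4 & 0xf = 0x4; word=0x40000000
[16+:12] slot=2998 & 0xfff = 0xbb6; word=0x4bb60000
[10+:6] kind=23 & 0x3f = 0x17; word=0x4bb65c00
[7+:3] id=3 & 0x7 = 0x3; word=0x4bb65d80
[2+:5] addr_hi=0 & 0x1f = 0x0; word=0x4bb65d80
[0+:2] seq=3 & 0x3 = 0x3; word=0x4bb65d83
word = 0x4bb65d83 → big-endian bytes:
  [0]=0x4b  [1]=0xb6  [2]=0x5d  [3]=0x83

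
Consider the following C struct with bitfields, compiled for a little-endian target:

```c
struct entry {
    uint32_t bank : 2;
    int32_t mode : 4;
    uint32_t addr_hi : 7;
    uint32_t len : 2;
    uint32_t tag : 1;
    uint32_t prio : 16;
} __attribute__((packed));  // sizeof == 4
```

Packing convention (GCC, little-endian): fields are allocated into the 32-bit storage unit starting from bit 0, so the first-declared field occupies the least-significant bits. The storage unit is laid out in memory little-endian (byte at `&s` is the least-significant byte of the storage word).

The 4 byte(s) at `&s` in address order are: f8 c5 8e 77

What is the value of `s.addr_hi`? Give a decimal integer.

[0]=0xf8 [1]=0xc5 [2]=0x8e [3]=0x77 (little-endian) → word 0x778ec5f8
bank [0+:2] = (word>>0) & 0x3 = 0
mode [2+:4] = (word>>2) & 0xf = 14
addr_hi [6+:7] = (word>>6) & 0x7f = 23  ←
len [13+:2] = (word>>13) & 0x3 = 2
tag [15+:1] = (word>>15) & 0x1 = 1
prio [16+:16] = (word>>16) & 0xffff = 30606

23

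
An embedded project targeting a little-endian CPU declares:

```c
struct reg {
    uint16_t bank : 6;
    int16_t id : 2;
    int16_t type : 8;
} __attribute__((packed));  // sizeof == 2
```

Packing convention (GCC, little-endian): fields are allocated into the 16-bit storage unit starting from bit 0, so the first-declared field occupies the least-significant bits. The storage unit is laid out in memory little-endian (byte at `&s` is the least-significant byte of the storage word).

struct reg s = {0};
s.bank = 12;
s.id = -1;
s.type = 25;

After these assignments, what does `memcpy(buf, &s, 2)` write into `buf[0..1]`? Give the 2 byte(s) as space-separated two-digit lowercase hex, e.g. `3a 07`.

bank (6b) val=12 bits=0xc at bit 0: 0x000c
id (2b) val=-1 bits=0x3 at bit 6: 0x00cc
type (8b) val=25 bits=0x19 at bit 8: 0x19cc
word = 0x19cc → little-endian bytes:
  [0]=0xcc  [1]=0x19

cc 19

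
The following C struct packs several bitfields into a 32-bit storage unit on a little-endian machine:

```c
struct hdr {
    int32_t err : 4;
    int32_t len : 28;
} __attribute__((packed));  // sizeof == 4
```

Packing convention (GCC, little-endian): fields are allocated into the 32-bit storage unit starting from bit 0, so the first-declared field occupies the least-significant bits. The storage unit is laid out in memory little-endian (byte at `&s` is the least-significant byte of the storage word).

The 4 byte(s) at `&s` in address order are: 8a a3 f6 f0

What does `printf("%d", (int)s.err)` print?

-6

[0]=0x8a [1]=0xa3 [2]=0xf6 [3]=0xf0 (little-endian) → word 0xf0f6a38a
err:4 @ bit 0 → (0xf0f6a38a>>0)&0xf = 0xa  ←
len:28 @ bit 4 → (0xf0f6a38a>>4)&0xfffffff = 0xf0f6a38
err signed 4b, MSB=1: 10 - 16 = -6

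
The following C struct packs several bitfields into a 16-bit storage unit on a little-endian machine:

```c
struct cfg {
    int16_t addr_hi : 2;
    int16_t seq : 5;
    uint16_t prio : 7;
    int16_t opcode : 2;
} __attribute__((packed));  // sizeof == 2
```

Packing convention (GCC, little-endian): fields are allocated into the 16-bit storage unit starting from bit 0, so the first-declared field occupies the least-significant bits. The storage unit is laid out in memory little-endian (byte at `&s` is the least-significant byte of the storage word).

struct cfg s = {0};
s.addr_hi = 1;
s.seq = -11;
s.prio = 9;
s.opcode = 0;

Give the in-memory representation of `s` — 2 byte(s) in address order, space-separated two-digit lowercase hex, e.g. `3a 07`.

addr_hi:2 = 1 → 0x1 << 0 → word 0x0001
seq:5 = -11 → 0x15 << 2 → word 0x0055
prio:7 = 9 → 0x9 << 7 → word 0x04d5
opcode:2 = 0 → 0x0 << 14 → word 0x04d5
word = 0x04d5 → little-endian bytes:
  [0]=0xd5  [1]=0x04

d5 04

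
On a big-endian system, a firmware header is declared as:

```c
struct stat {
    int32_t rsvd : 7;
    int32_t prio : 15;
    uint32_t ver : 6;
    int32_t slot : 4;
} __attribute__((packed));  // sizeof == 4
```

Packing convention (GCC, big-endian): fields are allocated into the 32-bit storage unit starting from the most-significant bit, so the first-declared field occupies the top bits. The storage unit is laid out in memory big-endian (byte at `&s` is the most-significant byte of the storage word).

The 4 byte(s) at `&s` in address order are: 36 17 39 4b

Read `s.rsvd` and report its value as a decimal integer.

[0]=0x36 [1]=0x17 [2]=0x39 [3]=0x4b (big-endian) → word 0x3617394b
rsvd [25+:7] = (word>>25) & 0x7f = 27  ←
prio [10+:15] = (word>>10) & 0x7fff = 1486
ver [4+:6] = (word>>4) & 0x3f = 20
slot [0+:4] = (word>>0) & 0xf = 11
rsvd signed 7b, MSB=0: value = 27

27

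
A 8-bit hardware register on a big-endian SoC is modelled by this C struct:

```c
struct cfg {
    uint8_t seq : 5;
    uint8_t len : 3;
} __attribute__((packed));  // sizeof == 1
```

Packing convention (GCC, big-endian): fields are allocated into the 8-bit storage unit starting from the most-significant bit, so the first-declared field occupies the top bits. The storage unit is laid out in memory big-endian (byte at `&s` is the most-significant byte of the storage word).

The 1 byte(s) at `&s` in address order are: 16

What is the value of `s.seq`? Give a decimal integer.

2

[0]=0x16 (big-endian) → word 0x16
seq:5 @ bit 3 → (0x16>>3)&0x1f = 0x2  ←
len:3 @ bit 0 → (0x16>>0)&0x7 = 0x6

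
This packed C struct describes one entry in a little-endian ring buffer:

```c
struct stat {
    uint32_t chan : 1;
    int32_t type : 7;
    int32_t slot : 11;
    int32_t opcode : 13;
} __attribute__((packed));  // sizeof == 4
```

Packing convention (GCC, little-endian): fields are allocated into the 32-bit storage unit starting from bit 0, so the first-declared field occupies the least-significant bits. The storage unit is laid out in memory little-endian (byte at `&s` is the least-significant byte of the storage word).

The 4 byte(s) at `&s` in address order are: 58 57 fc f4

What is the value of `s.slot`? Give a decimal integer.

-937

[0]=0x58 [1]=0x57 [2]=0xfc [3]=0xf4 (little-endian) → word 0xf4fc5758
chan [0+:1] = (word>>0) & 0x1 = 0
type [1+:7] = (word>>1) & 0x7f = 44
slot [8+:11] = (word>>8) & 0x7ff = 1111  ←
opcode [19+:13] = (word>>19) & 0x1fff = 7839
slot signed 11b, MSB=1: 1111 - 2048 = -937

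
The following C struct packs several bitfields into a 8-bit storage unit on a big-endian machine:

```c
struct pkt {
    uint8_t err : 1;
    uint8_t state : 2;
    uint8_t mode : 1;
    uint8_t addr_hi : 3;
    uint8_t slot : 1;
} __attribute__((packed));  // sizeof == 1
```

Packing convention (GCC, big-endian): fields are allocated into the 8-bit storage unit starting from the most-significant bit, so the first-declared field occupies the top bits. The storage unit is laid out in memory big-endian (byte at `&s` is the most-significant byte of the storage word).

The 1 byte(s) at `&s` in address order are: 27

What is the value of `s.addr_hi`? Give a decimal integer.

[0]=0x27 (big-endian) → word 0x27
err [7+:1] = (word>>7) & 0x1 = 0
state [5+:2] = (word>>5) & 0x3 = 1
mode [4+:1] = (word>>4) & 0x1 = 0
addr_hi [1+:3] = (word>>1) & 0x7 = 3  ←
slot [0+:1] = (word>>0) & 0x1 = 1

3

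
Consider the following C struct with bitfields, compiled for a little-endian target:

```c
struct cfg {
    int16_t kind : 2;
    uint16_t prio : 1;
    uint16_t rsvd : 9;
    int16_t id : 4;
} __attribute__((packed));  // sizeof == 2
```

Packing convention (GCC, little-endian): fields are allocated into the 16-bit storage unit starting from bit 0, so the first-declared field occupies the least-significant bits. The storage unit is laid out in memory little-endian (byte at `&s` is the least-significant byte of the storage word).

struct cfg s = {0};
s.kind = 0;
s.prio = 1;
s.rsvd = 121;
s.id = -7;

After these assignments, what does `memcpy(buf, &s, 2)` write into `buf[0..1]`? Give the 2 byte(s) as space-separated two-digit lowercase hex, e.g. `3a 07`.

cc 93

[0+:2] kind=0 & 0x3 = 0x0; word=0x0000
[2+:1] prio=1 & 0x1 = 0x1; word=0x0004
[3+:9] rsvd=121 & 0x1ff = 0x79; word=0x03cc
[12+:4] id=-7 & 0xf = 0x9; word=0x93cc
word = 0x93cc → little-endian bytes:
  [0]=0xcc  [1]=0x93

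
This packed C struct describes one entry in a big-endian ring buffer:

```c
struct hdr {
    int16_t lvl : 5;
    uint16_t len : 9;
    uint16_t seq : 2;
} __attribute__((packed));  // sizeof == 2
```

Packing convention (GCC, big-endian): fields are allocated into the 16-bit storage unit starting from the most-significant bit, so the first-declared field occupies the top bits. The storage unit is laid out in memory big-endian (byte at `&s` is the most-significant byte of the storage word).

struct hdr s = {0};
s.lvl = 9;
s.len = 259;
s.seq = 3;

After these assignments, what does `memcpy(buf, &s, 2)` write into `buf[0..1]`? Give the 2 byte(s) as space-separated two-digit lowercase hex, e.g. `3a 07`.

[11+:5] lvl=9 & 0x1f = 0x9; word=0x4800
[2+:9] len=259 & 0x1ff = 0x103; word=0x4c0c
[0+:2] seq=3 & 0x3 = 0x3; word=0x4c0f
word = 0x4c0f → big-endian bytes:
  [0]=0x4c  [1]=0x0f

4c 0f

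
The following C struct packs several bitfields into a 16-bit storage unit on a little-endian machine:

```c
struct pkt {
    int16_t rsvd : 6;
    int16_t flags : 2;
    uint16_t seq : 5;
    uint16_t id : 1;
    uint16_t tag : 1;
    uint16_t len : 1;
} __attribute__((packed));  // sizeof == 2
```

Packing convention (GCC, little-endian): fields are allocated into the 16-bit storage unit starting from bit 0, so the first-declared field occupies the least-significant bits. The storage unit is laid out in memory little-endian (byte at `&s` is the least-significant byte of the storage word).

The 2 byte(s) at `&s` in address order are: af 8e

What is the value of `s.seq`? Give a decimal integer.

14

[0]=0xaf [1]=0x8e (little-endian) → word 0x8eaf
rsvd:6 @ bit 0 → (0x8eaf>>0)&0x3f = 0x2f
flags:2 @ bit 6 → (0x8eaf>>6)&0x3 = 0x2
seq:5 @ bit 8 → (0x8eaf>>8)&0x1f = 0xe  ←
id:1 @ bit 13 → (0x8eaf>>13)&0x1 = 0x0
tag:1 @ bit 14 → (0x8eaf>>14)&0x1 = 0x0
len:1 @ bit 15 → (0x8eaf>>15)&0x1 = 0x1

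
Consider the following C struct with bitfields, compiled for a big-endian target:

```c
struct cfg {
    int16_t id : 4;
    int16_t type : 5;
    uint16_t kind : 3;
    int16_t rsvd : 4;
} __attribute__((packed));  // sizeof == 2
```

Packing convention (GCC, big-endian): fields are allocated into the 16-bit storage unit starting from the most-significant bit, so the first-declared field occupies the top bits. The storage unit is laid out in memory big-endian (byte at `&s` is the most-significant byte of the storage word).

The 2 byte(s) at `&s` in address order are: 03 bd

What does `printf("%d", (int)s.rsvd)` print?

[0]=0x03 [1]=0xbd (big-endian) → word 0x03bd
id [12+:4] = (word>>12) & 0xf = 0
type [7+:5] = (word>>7) & 0x1f = 7
kind [4+:3] = (word>>4) & 0x7 = 3
rsvd [0+:4] = (word>>0) & 0xf = 13  ←
rsvd signed 4b, MSB=1: 13 - 16 = -3

-3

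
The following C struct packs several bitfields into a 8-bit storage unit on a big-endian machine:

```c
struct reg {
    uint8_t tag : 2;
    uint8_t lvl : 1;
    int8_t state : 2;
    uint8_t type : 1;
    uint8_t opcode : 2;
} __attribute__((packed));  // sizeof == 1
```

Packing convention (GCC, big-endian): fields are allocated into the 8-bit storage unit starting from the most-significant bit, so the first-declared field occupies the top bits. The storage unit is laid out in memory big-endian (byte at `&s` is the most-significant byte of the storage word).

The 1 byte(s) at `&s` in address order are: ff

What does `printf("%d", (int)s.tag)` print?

[0]=0xff (big-endian) → word 0xff
tag [6+:2] = (word>>6) & 0x3 = 3  ←
lvl [5+:1] = (word>>5) & 0x1 = 1
state [3+:2] = (word>>3) & 0x3 = 3
type [2+:1] = (word>>2) & 0x1 = 1
opcode [0+:2] = (word>>0) & 0x3 = 3

3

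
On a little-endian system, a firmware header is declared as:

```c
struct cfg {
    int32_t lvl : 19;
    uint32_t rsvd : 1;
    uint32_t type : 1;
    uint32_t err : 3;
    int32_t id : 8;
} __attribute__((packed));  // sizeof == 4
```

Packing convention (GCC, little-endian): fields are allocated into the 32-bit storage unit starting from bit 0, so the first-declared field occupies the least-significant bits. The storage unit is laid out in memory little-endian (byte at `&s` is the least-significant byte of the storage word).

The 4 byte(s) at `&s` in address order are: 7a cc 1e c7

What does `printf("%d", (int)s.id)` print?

-57

[0]=0x7a [1]=0xcc [2]=0x1e [3]=0xc7 (little-endian) → word 0xc71ecc7a
lvl [0+:19] = (word>>0) & 0x7ffff = 445562
rsvd [19+:1] = (word>>19) & 0x1 = 1
type [20+:1] = (word>>20) & 0x1 = 1
err [21+:3] = (word>>21) & 0x7 = 0
id [24+:8] = (word>>24) & 0xff = 199  ←
id signed 8b, MSB=1: 199 - 256 = -57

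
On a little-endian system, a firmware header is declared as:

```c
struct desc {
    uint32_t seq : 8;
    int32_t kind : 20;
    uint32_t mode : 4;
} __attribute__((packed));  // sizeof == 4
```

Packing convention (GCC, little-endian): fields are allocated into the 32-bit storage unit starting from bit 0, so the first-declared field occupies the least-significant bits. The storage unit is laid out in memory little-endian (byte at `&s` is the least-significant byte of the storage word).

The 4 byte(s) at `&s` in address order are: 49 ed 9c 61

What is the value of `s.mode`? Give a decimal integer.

[0]=0x49 [1]=0xed [2]=0x9c [3]=0x61 (little-endian) → word 0x619ced49
seq:8 @ bit 0 → (0x619ced49>>0)&0xff = 0x49
kind:20 @ bit 8 → (0x619ced49>>8)&0xfffff = 0x19ced
mode:4 @ bit 28 → (0x619ced49>>28)&0xf = 0x6  ←

6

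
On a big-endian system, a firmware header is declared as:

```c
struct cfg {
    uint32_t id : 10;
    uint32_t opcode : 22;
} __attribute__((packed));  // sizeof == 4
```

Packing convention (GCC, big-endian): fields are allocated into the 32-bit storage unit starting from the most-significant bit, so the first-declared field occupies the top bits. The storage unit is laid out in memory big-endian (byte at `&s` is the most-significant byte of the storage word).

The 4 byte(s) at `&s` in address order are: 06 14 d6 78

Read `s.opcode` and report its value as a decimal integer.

1365624

[0]=0x06 [1]=0x14 [2]=0xd6 [3]=0x78 (big-endian) → word 0x0614d678
id:10 @ bit 22 → (0x0614d678>>22)&0x3ff = 0x18
opcode:22 @ bit 0 → (0x0614d678>>0)&0x3fffff = 0x14d678  ←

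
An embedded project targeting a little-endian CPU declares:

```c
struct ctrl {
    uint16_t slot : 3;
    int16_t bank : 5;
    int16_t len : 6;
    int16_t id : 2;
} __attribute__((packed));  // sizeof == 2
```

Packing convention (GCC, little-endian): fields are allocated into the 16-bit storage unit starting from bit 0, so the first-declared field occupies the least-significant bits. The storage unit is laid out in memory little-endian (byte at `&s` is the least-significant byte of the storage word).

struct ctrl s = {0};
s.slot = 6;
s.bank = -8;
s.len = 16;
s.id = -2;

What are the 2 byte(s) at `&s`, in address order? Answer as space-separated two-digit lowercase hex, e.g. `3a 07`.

c6 90

slot (3b) val=6 bits=0x6 at bit 0: 0x0006
bank (5b) val=-8 bits=0x18 at bit 3: 0x00c6
len (6b) val=16 bits=0x10 at bit 8: 0x10c6
id (2b) val=-2 bits=0x2 at bit 14: 0x90c6
word = 0x90c6 → little-endian bytes:
  [0]=0xc6  [1]=0x90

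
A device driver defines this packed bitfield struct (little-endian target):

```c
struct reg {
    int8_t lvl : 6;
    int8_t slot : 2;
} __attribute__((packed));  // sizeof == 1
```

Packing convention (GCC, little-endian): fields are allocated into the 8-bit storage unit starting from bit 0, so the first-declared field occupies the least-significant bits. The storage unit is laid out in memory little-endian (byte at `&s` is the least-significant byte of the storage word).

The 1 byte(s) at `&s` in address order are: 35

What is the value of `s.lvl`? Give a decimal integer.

[0]=0x35 (little-endian) → word 0x35
lvl:6 @ bit 0 → (0x35>>0)&0x3f = 0x35  ←
slot:2 @ bit 6 → (0x35>>6)&0x3 = 0x0
lvl signed 6b, MSB=1: 53 - 64 = -11

-11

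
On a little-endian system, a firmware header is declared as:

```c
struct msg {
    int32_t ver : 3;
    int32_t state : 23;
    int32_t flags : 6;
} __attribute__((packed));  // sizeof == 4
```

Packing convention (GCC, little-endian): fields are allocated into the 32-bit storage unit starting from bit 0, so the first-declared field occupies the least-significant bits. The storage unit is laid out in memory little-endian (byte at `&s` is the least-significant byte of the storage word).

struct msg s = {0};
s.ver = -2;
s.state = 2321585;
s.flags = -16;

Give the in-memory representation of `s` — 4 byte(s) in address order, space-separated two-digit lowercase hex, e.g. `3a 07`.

8e 65 1b c1

ver:3 = -2 → 0x6 << 0 → word 0x00000006
state:23 = 2321585 → 0x236cb1 << 3 → word 0x011b658e
flags:6 = -16 → 0x30 << 26 → word 0xc11b658e
word = 0xc11b658e → little-endian bytes:
  [0]=0x8e  [1]=0x65  [2]=0x1b  [3]=0xc1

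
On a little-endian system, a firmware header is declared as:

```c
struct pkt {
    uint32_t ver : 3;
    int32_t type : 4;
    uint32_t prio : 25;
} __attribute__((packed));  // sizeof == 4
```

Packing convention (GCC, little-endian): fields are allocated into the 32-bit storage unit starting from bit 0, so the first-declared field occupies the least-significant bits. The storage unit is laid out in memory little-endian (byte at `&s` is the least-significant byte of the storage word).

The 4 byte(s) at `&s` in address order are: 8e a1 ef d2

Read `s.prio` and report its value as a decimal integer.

27647811

[0]=0x8e [1]=0xa1 [2]=0xef [3]=0xd2 (little-endian) → word 0xd2efa18e
ver:3 @ bit 0 → (0xd2efa18e>>0)&0x7 = 0x6
type:4 @ bit 3 → (0xd2efa18e>>3)&0xf = 0x1
prio:25 @ bit 7 → (0xd2efa18e>>7)&0x1ffffff = 0x1a5df43  ←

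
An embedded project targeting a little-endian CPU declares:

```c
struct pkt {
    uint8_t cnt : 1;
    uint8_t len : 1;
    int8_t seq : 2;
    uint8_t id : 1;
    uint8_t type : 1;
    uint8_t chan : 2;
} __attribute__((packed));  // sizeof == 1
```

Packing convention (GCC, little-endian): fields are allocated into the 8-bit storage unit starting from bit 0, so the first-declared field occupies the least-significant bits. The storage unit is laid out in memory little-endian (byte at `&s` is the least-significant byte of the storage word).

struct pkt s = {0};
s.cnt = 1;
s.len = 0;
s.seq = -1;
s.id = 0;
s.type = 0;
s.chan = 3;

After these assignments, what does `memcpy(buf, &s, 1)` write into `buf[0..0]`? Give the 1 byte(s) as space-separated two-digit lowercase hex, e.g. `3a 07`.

cd

cnt:1 = 1 → 0x1 << 0 → word 0x01
len:1 = 0 → 0x0 << 1 → word 0x01
seq:2 = -1 → 0x3 << 2 → word 0x0d
id:1 = 0 → 0x0 << 4 → word 0x0d
type:1 = 0 → 0x0 << 5 → word 0x0d
chan:2 = 3 → 0x3 << 6 → word 0xcd
word = 0xcd → little-endian bytes:
  [0]=0xcd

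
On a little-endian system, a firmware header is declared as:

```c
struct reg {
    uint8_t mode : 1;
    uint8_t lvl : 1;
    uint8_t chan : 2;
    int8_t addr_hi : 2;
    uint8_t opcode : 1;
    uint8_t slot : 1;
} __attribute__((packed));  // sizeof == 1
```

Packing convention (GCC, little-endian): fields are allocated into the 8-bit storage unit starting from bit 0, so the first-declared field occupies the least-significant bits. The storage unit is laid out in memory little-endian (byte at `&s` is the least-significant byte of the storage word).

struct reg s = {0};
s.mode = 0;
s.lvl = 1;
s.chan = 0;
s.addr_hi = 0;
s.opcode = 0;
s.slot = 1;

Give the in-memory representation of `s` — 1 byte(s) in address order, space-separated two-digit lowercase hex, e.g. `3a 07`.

mode:1 = 0 → 0x0 << 0 → word 0x00
lvl:1 = 1 → 0x1 << 1 → word 0x02
chan:2 = 0 → 0x0 << 2 → word 0x02
addr_hi:2 = 0 → 0x0 << 4 → word 0x02
opcode:1 = 0 → 0x0 << 6 → word 0x02
slot:1 = 1 → 0x1 << 7 → word 0x82
word = 0x82 → little-endian bytes:
  [0]=0x82

82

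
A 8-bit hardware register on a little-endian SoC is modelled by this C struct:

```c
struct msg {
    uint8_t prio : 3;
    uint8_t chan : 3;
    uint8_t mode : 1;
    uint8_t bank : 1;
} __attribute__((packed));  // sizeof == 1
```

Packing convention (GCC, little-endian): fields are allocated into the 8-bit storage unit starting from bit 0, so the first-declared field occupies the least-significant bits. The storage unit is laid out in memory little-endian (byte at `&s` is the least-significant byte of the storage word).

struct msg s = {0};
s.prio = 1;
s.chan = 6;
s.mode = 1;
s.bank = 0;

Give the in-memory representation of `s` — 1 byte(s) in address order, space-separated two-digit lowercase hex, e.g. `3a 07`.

71

prio:3 = 1 → 0x1 << 0 → word 0x01
chan:3 = 6 → 0x6 << 3 → word 0x31
mode:1 = 1 → 0x1 << 6 → word 0x71
bank:1 = 0 → 0x0 << 7 → word 0x71
word = 0x71 → little-endian bytes:
  [0]=0x71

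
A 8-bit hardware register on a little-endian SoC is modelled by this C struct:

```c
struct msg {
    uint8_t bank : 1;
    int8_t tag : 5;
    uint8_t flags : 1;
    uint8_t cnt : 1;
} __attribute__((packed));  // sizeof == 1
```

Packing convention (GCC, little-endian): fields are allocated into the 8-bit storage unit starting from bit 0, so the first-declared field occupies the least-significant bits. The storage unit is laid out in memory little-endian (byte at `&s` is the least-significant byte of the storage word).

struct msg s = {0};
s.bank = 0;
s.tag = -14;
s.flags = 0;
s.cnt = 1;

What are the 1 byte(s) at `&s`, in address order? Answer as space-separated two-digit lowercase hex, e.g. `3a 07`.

[0+:1] bank=0 & 0x1 = 0x0; word=0x00
[1+:5] tag=-14 & 0x1f = 0x12; word=0x24
[6+:1] flags=0 & 0x1 = 0x0; word=0x24
[7+:1] cnt=1 & 0x1 = 0x1; word=0xa4
word = 0xa4 → little-endian bytes:
  [0]=0xa4

a4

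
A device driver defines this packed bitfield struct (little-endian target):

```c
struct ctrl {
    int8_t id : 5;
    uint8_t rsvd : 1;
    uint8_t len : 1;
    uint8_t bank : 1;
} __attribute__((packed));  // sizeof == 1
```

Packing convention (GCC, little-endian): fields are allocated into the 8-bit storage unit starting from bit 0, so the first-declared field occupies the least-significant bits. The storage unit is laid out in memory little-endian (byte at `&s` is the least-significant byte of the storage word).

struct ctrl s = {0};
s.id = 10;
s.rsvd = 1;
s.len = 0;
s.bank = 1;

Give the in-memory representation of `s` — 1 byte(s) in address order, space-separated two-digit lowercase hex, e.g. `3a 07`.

id (5b) val=10 bits=0xa at bit 0: 0x0a
rsvd (1b) val=1 bits=0x1 at bit 5: 0x2a
len (1b) val=0 bits=0x0 at bit 6: 0x2a
bank (1b) val=1 bits=0x1 at bit 7: 0xaa
word = 0xaa → little-endian bytes:
  [0]=0xaa

aa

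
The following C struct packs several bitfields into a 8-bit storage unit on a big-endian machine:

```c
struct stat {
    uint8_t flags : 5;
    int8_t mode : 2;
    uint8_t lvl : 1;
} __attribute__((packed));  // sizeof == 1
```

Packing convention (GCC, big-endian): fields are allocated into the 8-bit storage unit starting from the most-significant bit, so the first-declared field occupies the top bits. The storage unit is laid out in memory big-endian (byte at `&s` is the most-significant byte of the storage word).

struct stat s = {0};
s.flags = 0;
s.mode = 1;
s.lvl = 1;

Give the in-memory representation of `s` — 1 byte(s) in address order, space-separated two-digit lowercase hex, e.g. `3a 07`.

03

[3+:5] flags=0 & 0x1f = 0x0; word=0x00
[1+:2] mode=1 & 0x3 = 0x1; word=0x02
[0+:1] lvl=1 & 0x1 = 0x1; word=0x03
word = 0x03 → big-endian bytes:
  [0]=0x03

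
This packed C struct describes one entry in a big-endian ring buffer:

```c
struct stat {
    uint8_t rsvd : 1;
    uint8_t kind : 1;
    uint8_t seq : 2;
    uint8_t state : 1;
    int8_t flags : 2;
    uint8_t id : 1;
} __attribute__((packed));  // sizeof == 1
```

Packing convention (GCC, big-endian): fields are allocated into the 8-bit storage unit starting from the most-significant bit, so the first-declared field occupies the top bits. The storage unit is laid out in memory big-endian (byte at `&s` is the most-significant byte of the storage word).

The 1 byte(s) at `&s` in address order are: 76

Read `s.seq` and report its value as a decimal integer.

[0]=0x76 (big-endian) → word 0x76
rsvd:1 @ bit 7 → (0x76>>7)&0x1 = 0x0
kind:1 @ bit 6 → (0x76>>6)&0x1 = 0x1
seq:2 @ bit 4 → (0x76>>4)&0x3 = 0x3  ←
state:1 @ bit 3 → (0x76>>3)&0x1 = 0x0
flags:2 @ bit 1 → (0x76>>1)&0x3 = 0x3
id:1 @ bit 0 → (0x76>>0)&0x1 = 0x0

3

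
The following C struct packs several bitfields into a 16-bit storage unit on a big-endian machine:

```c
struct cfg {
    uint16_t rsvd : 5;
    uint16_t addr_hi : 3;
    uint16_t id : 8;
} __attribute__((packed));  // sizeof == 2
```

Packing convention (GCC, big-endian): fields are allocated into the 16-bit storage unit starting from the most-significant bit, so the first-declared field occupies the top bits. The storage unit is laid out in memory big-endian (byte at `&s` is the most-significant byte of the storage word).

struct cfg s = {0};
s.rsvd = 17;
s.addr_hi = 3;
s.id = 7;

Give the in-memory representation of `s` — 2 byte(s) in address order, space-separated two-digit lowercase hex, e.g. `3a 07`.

rsvd:5 = 17 → 0x11 << 11 → word 0x8800
addr_hi:3 = 3 → 0x3 << 8 → word 0x8b00
id:8 = 7 → 0x7 << 0 → word 0x8b07
word = 0x8b07 → big-endian bytes:
  [0]=0x8b  [1]=0x07

8b 07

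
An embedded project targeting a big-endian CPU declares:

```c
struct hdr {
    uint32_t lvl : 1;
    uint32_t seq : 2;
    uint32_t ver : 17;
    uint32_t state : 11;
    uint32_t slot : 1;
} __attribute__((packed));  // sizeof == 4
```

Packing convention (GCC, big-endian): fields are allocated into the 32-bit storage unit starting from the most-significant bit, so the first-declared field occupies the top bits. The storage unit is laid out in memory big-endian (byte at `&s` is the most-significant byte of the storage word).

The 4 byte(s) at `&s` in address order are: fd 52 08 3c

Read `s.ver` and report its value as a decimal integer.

120096

[0]=0xfd [1]=0x52 [2]=0x08 [3]=0x3c (big-endian) → word 0xfd52083c
lvl:1 @ bit 31 → (0xfd52083c>>31)&0x1 = 0x1
seq:2 @ bit 29 → (0xfd52083c>>29)&0x3 = 0x3
ver:17 @ bit 12 → (0xfd52083c>>12)&0x1ffff = 0x1d520  ←
state:11 @ bit 1 → (0xfd52083c>>1)&0x7ff = 0x41e
slot:1 @ bit 0 → (0xfd52083c>>0)&0x1 = 0x0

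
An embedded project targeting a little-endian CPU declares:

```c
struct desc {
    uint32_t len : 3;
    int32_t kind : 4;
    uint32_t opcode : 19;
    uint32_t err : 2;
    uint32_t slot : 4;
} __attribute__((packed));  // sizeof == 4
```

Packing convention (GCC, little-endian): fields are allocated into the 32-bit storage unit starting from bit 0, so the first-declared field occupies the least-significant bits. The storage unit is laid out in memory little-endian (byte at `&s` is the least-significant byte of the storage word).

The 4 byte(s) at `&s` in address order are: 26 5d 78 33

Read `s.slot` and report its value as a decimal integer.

3

[0]=0x26 [1]=0x5d [2]=0x78 [3]=0x33 (little-endian) → word 0x33785d26
len [0+:3] = (word>>0) & 0x7 = 6
kind [3+:4] = (word>>3) & 0xf = 4
opcode [7+:19] = (word>>7) & 0x7ffff = 454842
err [26+:2] = (word>>26) & 0x3 = 0
slot [28+:4] = (word>>28) & 0xf = 3  ←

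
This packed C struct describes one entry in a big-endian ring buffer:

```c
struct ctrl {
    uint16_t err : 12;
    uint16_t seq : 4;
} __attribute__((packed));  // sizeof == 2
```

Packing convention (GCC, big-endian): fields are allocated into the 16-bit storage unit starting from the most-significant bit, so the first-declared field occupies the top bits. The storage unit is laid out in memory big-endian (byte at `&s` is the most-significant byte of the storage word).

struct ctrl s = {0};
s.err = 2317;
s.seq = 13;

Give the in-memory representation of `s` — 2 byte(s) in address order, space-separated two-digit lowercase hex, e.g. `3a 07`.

err (12b) val=2317 bits=0x90d at bit 4: 0x90d0
seq (4b) val=13 bits=0xd at bit 0: 0x90dd
word = 0x90dd → big-endian bytes:
  [0]=0x90  [1]=0xdd

90 dd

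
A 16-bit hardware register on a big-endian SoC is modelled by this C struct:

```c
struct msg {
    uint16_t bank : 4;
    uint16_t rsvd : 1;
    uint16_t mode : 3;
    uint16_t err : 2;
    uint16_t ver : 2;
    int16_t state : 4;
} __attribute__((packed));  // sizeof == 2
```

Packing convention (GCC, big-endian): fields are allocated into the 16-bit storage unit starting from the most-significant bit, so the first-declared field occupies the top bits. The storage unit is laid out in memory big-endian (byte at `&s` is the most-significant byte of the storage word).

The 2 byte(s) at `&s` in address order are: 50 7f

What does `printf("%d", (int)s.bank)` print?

5

[0]=0x50 [1]=0x7f (big-endian) → word 0x507f
bank:4 @ bit 12 → (0x507f>>12)&0xf = 0x5  ←
rsvd:1 @ bit 11 → (0x507f>>11)&0x1 = 0x0
mode:3 @ bit 8 → (0x507f>>8)&0x7 = 0x0
err:2 @ bit 6 → (0x507f>>6)&0x3 = 0x1
ver:2 @ bit 4 → (0x507f>>4)&0x3 = 0x3
state:4 @ bit 0 → (0x507f>>0)&0xf = 0xf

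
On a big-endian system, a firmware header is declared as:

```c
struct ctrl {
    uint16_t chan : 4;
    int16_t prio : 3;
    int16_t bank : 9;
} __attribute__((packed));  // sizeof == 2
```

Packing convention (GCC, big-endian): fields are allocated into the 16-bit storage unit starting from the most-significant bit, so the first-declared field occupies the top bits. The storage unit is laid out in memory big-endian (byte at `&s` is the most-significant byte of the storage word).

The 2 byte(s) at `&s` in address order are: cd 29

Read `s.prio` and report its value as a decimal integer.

[0]=0xcd [1]=0x29 (big-endian) → word 0xcd29
chan [12+:4] = (word>>12) & 0xf = 12
prio [9+:3] = (word>>9) & 0x7 = 6  ←
bank [0+:9] = (word>>0) & 0x1ff = 297
prio signed 3b, MSB=1: 6 - 8 = -2

-2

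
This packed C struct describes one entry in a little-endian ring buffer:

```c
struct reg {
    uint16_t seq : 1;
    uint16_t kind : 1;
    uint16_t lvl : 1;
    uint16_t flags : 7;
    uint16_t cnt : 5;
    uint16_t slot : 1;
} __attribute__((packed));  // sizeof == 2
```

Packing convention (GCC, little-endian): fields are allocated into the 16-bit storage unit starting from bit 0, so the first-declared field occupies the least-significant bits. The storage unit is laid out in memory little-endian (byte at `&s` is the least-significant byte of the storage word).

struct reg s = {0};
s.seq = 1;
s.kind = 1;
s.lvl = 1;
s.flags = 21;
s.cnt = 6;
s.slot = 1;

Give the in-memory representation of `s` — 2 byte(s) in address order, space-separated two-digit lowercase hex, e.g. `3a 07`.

[0+:1] seq=1 & 0x1 = 0x1; word=0x0001
[1+:1] kind=1 & 0x1 = 0x1; word=0x0003
[2+:1] lvl=1 & 0x1 = 0x1; word=0x0007
[3+:7] flags=21 & 0x7f = 0x15; word=0x00af
[10+:5] cnt=6 & 0x1f = 0x6; word=0x18af
[15+:1] slot=1 & 0x1 = 0x1; word=0x98af
word = 0x98af → little-endian bytes:
  [0]=0xaf  [1]=0x98

af 98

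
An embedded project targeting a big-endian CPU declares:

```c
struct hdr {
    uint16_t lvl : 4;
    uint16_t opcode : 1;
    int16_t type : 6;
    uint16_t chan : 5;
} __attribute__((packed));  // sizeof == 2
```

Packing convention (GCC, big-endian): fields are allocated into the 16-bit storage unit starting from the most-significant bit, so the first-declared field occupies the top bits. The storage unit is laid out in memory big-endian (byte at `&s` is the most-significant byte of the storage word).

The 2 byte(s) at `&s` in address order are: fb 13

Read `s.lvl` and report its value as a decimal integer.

15

[0]=0xfb [1]=0x13 (big-endian) → word 0xfb13
lvl:4 @ bit 12 → (0xfb13>>12)&0xf = 0xf  ←
opcode:1 @ bit 11 → (0xfb13>>11)&0x1 = 0x1
type:6 @ bit 5 → (0xfb13>>5)&0x3f = 0x18
chan:5 @ bit 0 → (0xfb13>>0)&0x1f = 0x13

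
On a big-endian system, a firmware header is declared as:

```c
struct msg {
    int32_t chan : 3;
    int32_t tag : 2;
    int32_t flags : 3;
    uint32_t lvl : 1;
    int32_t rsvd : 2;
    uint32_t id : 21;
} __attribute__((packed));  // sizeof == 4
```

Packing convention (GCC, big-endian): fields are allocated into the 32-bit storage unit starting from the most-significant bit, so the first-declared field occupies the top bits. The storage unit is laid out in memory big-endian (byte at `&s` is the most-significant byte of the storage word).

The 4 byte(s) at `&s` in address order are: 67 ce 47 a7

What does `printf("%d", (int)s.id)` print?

[0]=0x67 [1]=0xce [2]=0x47 [3]=0xa7 (big-endian) → word 0x67ce47a7
chan:3 @ bit 29 → (0x67ce47a7>>29)&0x7 = 0x3
tag:2 @ bit 27 → (0x67ce47a7>>27)&0x3 = 0x0
flags:3 @ bit 24 → (0x67ce47a7>>24)&0x7 = 0x7
lvl:1 @ bit 23 → (0x67ce47a7>>23)&0x1 = 0x1
rsvd:2 @ bit 21 → (0x67ce47a7>>21)&0x3 = 0x2
id:21 @ bit 0 → (0x67ce47a7>>0)&0x1fffff = 0xe47a7  ←

935847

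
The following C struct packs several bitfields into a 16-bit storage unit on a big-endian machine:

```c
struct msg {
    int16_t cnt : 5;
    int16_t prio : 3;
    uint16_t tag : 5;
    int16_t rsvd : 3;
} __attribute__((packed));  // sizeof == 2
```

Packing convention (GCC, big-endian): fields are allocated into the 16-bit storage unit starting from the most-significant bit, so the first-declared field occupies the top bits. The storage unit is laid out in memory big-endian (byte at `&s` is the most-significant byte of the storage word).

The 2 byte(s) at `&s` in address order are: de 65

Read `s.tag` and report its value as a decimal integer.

12

[0]=0xde [1]=0x65 (big-endian) → word 0xde65
cnt [11+:5] = (word>>11) & 0x1f = 27
prio [8+:3] = (word>>8) & 0x7 = 6
tag [3+:5] = (word>>3) & 0x1f = 12  ←
rsvd [0+:3] = (word>>0) & 0x7 = 5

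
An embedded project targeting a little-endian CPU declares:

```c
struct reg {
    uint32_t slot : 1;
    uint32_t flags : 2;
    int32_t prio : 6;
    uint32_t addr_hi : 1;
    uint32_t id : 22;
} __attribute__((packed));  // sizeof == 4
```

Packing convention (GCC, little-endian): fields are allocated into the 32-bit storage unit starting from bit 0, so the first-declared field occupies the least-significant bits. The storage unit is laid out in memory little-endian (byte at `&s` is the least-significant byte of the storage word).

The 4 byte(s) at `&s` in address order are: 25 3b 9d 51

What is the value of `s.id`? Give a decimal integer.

1337166

[0]=0x25 [1]=0x3b [2]=0x9d [3]=0x51 (little-endian) → word 0x519d3b25
slot [0+:1] = (word>>0) & 0x1 = 1
flags [1+:2] = (word>>1) & 0x3 = 2
prio [3+:6] = (word>>3) & 0x3f = 36
addr_hi [9+:1] = (word>>9) & 0x1 = 1
id [10+:22] = (word>>10) & 0x3fffff = 1337166  ←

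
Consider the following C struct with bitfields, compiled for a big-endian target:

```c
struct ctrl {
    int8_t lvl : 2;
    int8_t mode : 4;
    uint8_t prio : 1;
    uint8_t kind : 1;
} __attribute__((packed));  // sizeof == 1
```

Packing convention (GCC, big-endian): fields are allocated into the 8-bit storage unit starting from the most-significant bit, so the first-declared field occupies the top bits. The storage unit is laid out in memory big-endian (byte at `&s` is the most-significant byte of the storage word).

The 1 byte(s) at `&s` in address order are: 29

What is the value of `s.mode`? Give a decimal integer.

[0]=0x29 (big-endian) → word 0x29
lvl [6+:2] = (word>>6) & 0x3 = 0
mode [2+:4] = (word>>2) & 0xf = 10  ←
prio [1+:1] = (word>>1) & 0x1 = 0
kind [0+:1] = (word>>0) & 0x1 = 1
mode signed 4b, MSB=1: 10 - 16 = -6

-6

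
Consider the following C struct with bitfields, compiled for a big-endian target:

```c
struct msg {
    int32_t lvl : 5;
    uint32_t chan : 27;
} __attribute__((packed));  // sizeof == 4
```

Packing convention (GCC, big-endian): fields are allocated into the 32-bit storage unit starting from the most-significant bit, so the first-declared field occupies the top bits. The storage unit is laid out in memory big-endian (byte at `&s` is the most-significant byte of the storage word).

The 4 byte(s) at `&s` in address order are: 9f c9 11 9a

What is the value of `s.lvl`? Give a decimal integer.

[0]=0x9f [1]=0xc9 [2]=0x11 [3]=0x9a (big-endian) → word 0x9fc9119a
lvl [27+:5] = (word>>27) & 0x1f = 19  ←
chan [0+:27] = (word>>0) & 0x7ffffff = 130617754
lvl signed 5b, MSB=1: 19 - 32 = -13

-13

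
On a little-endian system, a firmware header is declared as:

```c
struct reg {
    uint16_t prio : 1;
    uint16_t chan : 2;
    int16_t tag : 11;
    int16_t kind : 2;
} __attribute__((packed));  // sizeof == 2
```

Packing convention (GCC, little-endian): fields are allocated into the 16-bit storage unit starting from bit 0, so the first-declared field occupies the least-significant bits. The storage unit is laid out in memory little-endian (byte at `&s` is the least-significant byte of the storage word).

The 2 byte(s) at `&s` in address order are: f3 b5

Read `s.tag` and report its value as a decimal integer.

[0]=0xf3 [1]=0xb5 (little-endian) → word 0xb5f3
prio:1 @ bit 0 → (0xb5f3>>0)&0x1 = 0x1
chan:2 @ bit 1 → (0xb5f3>>1)&0x3 = 0x1
tag:11 @ bit 3 → (0xb5f3>>3)&0x7ff = 0x6be  ←
kind:2 @ bit 14 → (0xb5f3>>14)&0x3 = 0x2
tag signed 11b, MSB=1: 1726 - 2048 = -322

-322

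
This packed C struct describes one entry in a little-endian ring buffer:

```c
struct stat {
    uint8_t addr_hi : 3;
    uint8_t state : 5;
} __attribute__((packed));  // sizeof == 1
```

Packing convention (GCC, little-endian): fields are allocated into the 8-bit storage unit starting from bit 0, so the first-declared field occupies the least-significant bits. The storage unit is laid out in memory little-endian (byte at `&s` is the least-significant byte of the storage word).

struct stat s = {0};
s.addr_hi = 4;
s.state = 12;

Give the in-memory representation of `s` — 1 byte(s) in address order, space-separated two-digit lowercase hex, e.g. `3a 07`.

64

addr_hi:3 = 4 → 0x4 << 0 → word 0x04
state:5 = 12 → 0xc << 3 → word 0x64
word = 0x64 → little-endian bytes:
  [0]=0x64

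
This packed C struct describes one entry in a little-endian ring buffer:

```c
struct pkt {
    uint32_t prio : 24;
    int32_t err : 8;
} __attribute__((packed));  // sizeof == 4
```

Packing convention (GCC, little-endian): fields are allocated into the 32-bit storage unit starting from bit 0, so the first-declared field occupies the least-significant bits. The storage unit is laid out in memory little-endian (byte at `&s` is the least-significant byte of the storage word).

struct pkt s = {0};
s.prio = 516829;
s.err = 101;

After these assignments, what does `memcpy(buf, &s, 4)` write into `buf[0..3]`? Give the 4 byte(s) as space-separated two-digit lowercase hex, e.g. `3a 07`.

dd e2 07 65

[0+:24] prio=516829 & 0xffffff = 0x7e2dd; word=0x0007e2dd
[24+:8] err=101 & 0xff = 0x65; word=0x6507e2dd
word = 0x6507e2dd → little-endian bytes:
  [0]=0xdd  [1]=0xe2  [2]=0x07  [3]=0x65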